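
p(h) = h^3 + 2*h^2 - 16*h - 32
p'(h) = 3*h^2 + 4*h - 16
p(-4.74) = -17.72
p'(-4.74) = 32.44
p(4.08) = 3.93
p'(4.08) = 50.26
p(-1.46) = -7.49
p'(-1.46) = -15.45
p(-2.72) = 6.19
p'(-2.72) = -4.68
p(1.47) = -48.02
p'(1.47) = -3.64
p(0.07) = -33.11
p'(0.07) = -15.71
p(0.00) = -32.00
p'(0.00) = -16.00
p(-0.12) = -30.05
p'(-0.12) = -16.44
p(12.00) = 1792.00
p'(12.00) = 464.00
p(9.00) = 715.00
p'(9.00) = 263.00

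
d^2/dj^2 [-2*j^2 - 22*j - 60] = -4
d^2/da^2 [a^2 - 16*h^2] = 2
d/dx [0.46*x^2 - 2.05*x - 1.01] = 0.92*x - 2.05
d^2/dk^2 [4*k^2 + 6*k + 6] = 8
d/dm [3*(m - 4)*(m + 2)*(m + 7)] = 9*m^2 + 30*m - 66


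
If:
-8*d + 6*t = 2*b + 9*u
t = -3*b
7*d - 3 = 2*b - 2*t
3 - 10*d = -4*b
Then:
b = -9/52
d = 3/13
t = 27/52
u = 7/39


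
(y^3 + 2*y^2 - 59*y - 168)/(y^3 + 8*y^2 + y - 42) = (y - 8)/(y - 2)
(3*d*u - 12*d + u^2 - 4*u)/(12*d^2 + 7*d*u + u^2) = (u - 4)/(4*d + u)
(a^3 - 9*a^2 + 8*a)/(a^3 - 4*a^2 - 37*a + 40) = a/(a + 5)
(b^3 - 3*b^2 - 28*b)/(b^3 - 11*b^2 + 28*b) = (b + 4)/(b - 4)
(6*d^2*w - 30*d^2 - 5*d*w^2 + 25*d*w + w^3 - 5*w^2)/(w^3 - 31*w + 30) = (6*d^2 - 5*d*w + w^2)/(w^2 + 5*w - 6)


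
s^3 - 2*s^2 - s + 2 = (s - 2)*(s - 1)*(s + 1)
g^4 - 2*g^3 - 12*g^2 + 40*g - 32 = (g - 2)^3*(g + 4)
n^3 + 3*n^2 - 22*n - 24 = (n - 4)*(n + 1)*(n + 6)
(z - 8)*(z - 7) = z^2 - 15*z + 56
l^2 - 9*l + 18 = (l - 6)*(l - 3)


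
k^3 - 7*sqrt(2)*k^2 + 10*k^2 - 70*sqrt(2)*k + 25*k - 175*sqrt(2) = (k + 5)^2*(k - 7*sqrt(2))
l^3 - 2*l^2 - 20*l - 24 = (l - 6)*(l + 2)^2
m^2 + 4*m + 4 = (m + 2)^2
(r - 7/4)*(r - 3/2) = r^2 - 13*r/4 + 21/8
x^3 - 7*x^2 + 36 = (x - 6)*(x - 3)*(x + 2)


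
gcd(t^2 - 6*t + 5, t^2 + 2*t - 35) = t - 5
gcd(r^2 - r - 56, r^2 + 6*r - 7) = r + 7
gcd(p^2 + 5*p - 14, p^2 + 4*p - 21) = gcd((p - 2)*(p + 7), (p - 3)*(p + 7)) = p + 7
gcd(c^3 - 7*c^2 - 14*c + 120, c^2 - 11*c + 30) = c^2 - 11*c + 30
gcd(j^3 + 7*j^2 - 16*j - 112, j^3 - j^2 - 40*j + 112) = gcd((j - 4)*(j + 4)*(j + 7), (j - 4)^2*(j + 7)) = j^2 + 3*j - 28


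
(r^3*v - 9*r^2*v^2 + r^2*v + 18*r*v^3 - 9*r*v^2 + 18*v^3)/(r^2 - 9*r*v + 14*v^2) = v*(r^3 - 9*r^2*v + r^2 + 18*r*v^2 - 9*r*v + 18*v^2)/(r^2 - 9*r*v + 14*v^2)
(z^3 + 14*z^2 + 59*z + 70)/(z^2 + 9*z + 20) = (z^2 + 9*z + 14)/(z + 4)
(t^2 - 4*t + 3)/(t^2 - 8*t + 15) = (t - 1)/(t - 5)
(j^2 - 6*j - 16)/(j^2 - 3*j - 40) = (j + 2)/(j + 5)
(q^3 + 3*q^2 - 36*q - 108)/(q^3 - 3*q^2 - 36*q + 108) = (q + 3)/(q - 3)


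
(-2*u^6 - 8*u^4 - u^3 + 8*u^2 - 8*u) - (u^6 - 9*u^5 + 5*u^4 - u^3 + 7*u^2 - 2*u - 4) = -3*u^6 + 9*u^5 - 13*u^4 + u^2 - 6*u + 4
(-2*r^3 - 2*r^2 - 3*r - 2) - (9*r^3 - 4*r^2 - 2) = -11*r^3 + 2*r^2 - 3*r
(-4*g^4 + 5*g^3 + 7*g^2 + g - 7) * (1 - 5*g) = 20*g^5 - 29*g^4 - 30*g^3 + 2*g^2 + 36*g - 7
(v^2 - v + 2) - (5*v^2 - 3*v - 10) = -4*v^2 + 2*v + 12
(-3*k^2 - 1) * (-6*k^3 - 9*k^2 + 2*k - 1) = 18*k^5 + 27*k^4 + 12*k^2 - 2*k + 1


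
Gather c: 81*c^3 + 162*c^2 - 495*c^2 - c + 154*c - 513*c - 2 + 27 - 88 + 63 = 81*c^3 - 333*c^2 - 360*c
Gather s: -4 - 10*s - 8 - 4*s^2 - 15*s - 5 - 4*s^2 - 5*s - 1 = -8*s^2 - 30*s - 18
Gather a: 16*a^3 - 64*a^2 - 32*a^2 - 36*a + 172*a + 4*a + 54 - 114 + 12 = 16*a^3 - 96*a^2 + 140*a - 48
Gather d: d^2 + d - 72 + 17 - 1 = d^2 + d - 56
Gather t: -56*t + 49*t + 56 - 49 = 7 - 7*t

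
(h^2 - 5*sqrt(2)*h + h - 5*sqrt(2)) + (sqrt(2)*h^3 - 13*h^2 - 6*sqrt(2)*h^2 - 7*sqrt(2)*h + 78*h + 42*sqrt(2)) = sqrt(2)*h^3 - 12*h^2 - 6*sqrt(2)*h^2 - 12*sqrt(2)*h + 79*h + 37*sqrt(2)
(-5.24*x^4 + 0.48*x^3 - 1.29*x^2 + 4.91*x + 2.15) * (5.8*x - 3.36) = -30.392*x^5 + 20.3904*x^4 - 9.0948*x^3 + 32.8124*x^2 - 4.0276*x - 7.224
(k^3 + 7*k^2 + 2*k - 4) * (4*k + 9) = 4*k^4 + 37*k^3 + 71*k^2 + 2*k - 36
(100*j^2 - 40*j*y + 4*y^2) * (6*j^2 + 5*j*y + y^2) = 600*j^4 + 260*j^3*y - 76*j^2*y^2 - 20*j*y^3 + 4*y^4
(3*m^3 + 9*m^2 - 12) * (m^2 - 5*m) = 3*m^5 - 6*m^4 - 45*m^3 - 12*m^2 + 60*m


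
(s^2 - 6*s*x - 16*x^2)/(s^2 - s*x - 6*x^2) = (-s + 8*x)/(-s + 3*x)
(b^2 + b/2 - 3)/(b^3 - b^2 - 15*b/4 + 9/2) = 2/(2*b - 3)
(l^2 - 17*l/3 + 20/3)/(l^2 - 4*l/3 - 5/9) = 3*(l - 4)/(3*l + 1)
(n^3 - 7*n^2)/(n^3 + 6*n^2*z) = (n - 7)/(n + 6*z)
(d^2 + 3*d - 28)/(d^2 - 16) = (d + 7)/(d + 4)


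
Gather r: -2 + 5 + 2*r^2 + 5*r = 2*r^2 + 5*r + 3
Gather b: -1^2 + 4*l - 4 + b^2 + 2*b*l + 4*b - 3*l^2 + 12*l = b^2 + b*(2*l + 4) - 3*l^2 + 16*l - 5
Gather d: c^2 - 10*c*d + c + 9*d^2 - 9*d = c^2 + c + 9*d^2 + d*(-10*c - 9)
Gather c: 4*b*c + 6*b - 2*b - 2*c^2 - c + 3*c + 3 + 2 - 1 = 4*b - 2*c^2 + c*(4*b + 2) + 4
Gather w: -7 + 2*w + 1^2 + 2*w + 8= 4*w + 2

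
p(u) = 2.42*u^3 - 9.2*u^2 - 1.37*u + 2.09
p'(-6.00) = 370.39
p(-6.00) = -843.61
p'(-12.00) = 1264.87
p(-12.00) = -5488.03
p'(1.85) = -10.56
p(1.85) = -16.61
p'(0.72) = -10.85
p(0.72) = -2.76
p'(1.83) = -10.73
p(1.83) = -16.40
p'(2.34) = -4.67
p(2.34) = -20.48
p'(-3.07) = 123.54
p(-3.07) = -150.43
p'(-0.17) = 1.97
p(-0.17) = 2.05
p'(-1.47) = 41.37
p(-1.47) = -23.46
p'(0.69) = -10.61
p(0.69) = -2.44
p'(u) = 7.26*u^2 - 18.4*u - 1.37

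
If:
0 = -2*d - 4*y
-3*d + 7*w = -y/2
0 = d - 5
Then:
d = 5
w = 65/28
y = -5/2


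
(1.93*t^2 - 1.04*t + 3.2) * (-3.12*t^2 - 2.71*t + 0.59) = -6.0216*t^4 - 1.9855*t^3 - 6.0269*t^2 - 9.2856*t + 1.888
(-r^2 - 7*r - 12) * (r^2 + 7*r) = -r^4 - 14*r^3 - 61*r^2 - 84*r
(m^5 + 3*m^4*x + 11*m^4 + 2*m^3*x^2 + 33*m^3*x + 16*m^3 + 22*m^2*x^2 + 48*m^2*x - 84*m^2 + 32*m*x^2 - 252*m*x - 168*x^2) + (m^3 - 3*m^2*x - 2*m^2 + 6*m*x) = m^5 + 3*m^4*x + 11*m^4 + 2*m^3*x^2 + 33*m^3*x + 17*m^3 + 22*m^2*x^2 + 45*m^2*x - 86*m^2 + 32*m*x^2 - 246*m*x - 168*x^2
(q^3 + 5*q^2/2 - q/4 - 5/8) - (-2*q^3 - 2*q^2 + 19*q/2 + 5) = 3*q^3 + 9*q^2/2 - 39*q/4 - 45/8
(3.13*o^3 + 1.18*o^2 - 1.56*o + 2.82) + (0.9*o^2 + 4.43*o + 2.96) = 3.13*o^3 + 2.08*o^2 + 2.87*o + 5.78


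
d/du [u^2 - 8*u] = 2*u - 8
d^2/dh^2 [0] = 0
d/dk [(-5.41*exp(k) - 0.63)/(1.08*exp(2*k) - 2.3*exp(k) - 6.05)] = (5.8428*exp(2*k) + 1.3608*exp(k) + 31.2815)*exp(k)/(1.1664*exp(4*k) - 4.968*exp(3*k) - 7.778*exp(2*k) + 27.83*exp(k) + 36.6025)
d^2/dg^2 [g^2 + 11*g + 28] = 2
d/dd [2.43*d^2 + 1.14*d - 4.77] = 4.86*d + 1.14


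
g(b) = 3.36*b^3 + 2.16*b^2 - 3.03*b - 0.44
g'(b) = 10.08*b^2 + 4.32*b - 3.03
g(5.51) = 610.52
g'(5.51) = 326.80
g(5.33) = 553.54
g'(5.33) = 306.36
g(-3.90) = -155.08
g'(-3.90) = 133.44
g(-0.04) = -0.32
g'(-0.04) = -3.19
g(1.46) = 10.20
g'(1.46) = 24.76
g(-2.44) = -29.00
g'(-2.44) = 46.44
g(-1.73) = -6.13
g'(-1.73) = 19.66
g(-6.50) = -812.22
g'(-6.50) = 394.77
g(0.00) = -0.44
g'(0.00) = -3.03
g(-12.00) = -5459.12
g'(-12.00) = 1396.65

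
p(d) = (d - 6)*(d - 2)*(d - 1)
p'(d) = (d - 6)*(d - 2) + (d - 6)*(d - 1) + (d - 2)*(d - 1) = 3*d^2 - 18*d + 20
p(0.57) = -3.34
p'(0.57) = 10.71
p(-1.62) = -72.27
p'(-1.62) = 57.03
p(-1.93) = -91.31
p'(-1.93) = 65.91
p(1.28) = 0.95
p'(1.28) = 1.88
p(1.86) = 0.50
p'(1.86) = -3.10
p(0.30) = -6.78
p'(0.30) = 14.87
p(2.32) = -1.55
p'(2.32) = -5.61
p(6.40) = 9.50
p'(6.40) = 27.68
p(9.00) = 168.00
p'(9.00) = 101.00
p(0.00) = -12.00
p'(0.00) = 20.00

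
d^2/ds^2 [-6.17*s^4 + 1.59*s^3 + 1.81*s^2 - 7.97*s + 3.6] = -74.04*s^2 + 9.54*s + 3.62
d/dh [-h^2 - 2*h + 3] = -2*h - 2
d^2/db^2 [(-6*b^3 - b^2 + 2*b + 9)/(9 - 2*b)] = 6*(8*b^3 - 108*b^2 + 486*b + 3)/(8*b^3 - 108*b^2 + 486*b - 729)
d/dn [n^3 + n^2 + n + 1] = 3*n^2 + 2*n + 1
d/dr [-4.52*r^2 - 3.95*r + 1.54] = -9.04*r - 3.95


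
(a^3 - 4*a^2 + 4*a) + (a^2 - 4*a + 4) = a^3 - 3*a^2 + 4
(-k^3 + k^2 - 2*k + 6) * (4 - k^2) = k^5 - k^4 - 2*k^3 - 2*k^2 - 8*k + 24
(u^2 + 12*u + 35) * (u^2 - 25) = u^4 + 12*u^3 + 10*u^2 - 300*u - 875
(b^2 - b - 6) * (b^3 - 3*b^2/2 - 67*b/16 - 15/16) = b^5 - 5*b^4/2 - 139*b^3/16 + 49*b^2/4 + 417*b/16 + 45/8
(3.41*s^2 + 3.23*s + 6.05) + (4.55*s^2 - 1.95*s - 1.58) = 7.96*s^2 + 1.28*s + 4.47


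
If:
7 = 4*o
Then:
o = 7/4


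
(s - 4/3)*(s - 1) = s^2 - 7*s/3 + 4/3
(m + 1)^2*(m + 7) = m^3 + 9*m^2 + 15*m + 7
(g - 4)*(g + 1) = g^2 - 3*g - 4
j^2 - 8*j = j*(j - 8)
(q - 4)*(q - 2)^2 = q^3 - 8*q^2 + 20*q - 16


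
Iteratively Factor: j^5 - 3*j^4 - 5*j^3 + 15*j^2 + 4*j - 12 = (j + 2)*(j^4 - 5*j^3 + 5*j^2 + 5*j - 6) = (j - 1)*(j + 2)*(j^3 - 4*j^2 + j + 6) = (j - 3)*(j - 1)*(j + 2)*(j^2 - j - 2) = (j - 3)*(j - 1)*(j + 1)*(j + 2)*(j - 2)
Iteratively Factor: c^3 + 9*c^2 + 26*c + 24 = (c + 3)*(c^2 + 6*c + 8) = (c + 3)*(c + 4)*(c + 2)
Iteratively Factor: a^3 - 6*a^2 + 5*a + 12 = (a + 1)*(a^2 - 7*a + 12) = (a - 4)*(a + 1)*(a - 3)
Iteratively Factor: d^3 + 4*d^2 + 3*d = (d + 3)*(d^2 + d) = d*(d + 3)*(d + 1)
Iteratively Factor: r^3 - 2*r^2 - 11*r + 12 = (r - 1)*(r^2 - r - 12) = (r - 4)*(r - 1)*(r + 3)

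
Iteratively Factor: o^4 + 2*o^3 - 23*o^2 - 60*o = (o)*(o^3 + 2*o^2 - 23*o - 60) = o*(o + 3)*(o^2 - o - 20) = o*(o + 3)*(o + 4)*(o - 5)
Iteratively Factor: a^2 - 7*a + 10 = (a - 5)*(a - 2)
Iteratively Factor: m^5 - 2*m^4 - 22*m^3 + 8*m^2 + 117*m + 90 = (m + 3)*(m^4 - 5*m^3 - 7*m^2 + 29*m + 30) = (m + 1)*(m + 3)*(m^3 - 6*m^2 - m + 30) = (m + 1)*(m + 2)*(m + 3)*(m^2 - 8*m + 15) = (m - 5)*(m + 1)*(m + 2)*(m + 3)*(m - 3)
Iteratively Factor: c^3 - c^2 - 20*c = (c)*(c^2 - c - 20) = c*(c + 4)*(c - 5)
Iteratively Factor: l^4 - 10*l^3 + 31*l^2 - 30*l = (l)*(l^3 - 10*l^2 + 31*l - 30) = l*(l - 5)*(l^2 - 5*l + 6) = l*(l - 5)*(l - 2)*(l - 3)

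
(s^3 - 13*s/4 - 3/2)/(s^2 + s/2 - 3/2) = (s^2 - 3*s/2 - 1)/(s - 1)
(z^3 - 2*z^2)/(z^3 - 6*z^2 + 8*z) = z/(z - 4)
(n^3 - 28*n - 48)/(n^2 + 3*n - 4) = (n^2 - 4*n - 12)/(n - 1)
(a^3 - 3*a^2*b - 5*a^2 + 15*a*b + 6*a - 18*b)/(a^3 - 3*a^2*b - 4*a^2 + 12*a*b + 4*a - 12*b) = (a - 3)/(a - 2)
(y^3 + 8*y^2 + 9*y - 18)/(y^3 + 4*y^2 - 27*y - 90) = (y - 1)/(y - 5)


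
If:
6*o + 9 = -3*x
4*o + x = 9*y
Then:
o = 9*y/2 + 3/2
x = -9*y - 6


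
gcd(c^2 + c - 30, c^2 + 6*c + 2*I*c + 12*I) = c + 6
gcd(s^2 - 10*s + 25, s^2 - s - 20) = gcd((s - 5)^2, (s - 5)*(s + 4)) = s - 5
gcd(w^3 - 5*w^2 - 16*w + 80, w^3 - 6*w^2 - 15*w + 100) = w^2 - w - 20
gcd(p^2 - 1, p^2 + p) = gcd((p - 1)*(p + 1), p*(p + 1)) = p + 1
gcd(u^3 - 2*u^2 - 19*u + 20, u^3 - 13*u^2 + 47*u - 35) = u^2 - 6*u + 5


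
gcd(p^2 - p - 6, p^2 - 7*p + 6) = 1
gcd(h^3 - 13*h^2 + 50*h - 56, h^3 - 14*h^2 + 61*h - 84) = h^2 - 11*h + 28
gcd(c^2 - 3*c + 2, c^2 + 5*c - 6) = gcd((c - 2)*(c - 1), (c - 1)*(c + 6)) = c - 1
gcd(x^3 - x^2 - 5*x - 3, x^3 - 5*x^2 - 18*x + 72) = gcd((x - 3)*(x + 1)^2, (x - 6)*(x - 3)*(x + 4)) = x - 3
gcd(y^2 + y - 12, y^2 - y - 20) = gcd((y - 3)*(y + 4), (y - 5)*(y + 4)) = y + 4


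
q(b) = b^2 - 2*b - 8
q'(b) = 2*b - 2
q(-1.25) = -3.94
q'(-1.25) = -4.50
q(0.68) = -8.90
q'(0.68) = -0.64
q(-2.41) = 2.63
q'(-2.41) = -6.82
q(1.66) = -8.56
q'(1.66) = 1.32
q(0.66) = -8.88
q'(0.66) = -0.68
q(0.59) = -8.83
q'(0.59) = -0.82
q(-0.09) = -7.81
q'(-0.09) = -2.18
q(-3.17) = 8.39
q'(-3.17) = -8.34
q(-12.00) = 160.00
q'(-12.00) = -26.00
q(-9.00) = 91.00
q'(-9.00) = -20.00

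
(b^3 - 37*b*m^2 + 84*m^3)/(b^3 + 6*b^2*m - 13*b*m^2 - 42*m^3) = (b - 4*m)/(b + 2*m)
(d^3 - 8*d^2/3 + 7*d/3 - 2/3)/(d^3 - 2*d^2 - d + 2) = (d^2 - 5*d/3 + 2/3)/(d^2 - d - 2)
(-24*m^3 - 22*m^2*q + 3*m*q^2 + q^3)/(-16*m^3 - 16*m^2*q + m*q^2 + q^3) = (6*m + q)/(4*m + q)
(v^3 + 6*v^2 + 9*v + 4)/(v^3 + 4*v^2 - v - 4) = (v + 1)/(v - 1)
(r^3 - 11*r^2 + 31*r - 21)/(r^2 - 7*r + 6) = (r^2 - 10*r + 21)/(r - 6)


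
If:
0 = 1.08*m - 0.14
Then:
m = 0.13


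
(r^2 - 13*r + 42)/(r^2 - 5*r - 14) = (r - 6)/(r + 2)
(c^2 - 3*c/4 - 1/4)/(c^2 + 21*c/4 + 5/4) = (c - 1)/(c + 5)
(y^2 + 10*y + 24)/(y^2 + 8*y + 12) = (y + 4)/(y + 2)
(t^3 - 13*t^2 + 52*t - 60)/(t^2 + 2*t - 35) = (t^2 - 8*t + 12)/(t + 7)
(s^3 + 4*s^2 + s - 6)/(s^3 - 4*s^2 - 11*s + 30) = (s^2 + s - 2)/(s^2 - 7*s + 10)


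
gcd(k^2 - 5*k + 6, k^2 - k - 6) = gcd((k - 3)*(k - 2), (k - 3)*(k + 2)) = k - 3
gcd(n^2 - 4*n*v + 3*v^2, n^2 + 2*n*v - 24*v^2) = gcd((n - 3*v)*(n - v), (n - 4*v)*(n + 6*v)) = 1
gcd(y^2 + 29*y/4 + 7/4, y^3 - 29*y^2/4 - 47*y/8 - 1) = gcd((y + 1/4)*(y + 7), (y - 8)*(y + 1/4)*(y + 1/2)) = y + 1/4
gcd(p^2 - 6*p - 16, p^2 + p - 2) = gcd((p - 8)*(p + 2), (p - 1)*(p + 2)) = p + 2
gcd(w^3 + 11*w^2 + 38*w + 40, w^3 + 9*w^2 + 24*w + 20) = w^2 + 7*w + 10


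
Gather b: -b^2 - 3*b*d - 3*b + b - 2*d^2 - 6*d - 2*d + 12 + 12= -b^2 + b*(-3*d - 2) - 2*d^2 - 8*d + 24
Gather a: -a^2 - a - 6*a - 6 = -a^2 - 7*a - 6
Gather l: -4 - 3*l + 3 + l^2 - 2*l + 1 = l^2 - 5*l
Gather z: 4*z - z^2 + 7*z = -z^2 + 11*z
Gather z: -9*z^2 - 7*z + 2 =-9*z^2 - 7*z + 2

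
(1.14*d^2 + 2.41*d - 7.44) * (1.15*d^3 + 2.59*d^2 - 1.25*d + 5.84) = 1.311*d^5 + 5.7241*d^4 - 3.7391*d^3 - 15.6245*d^2 + 23.3744*d - 43.4496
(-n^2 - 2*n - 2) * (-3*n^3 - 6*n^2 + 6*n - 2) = 3*n^5 + 12*n^4 + 12*n^3 + 2*n^2 - 8*n + 4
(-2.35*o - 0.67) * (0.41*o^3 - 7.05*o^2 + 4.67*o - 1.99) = -0.9635*o^4 + 16.2928*o^3 - 6.251*o^2 + 1.5476*o + 1.3333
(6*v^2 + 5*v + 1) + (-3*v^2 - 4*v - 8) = 3*v^2 + v - 7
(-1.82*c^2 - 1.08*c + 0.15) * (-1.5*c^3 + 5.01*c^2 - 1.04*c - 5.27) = 2.73*c^5 - 7.4982*c^4 - 3.743*c^3 + 11.4661*c^2 + 5.5356*c - 0.7905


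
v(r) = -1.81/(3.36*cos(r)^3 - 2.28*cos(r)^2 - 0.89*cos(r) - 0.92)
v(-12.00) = 1.42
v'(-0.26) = 2.49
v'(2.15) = -2.52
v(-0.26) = 2.06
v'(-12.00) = -1.46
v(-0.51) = 1.51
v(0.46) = 1.60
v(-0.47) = 1.58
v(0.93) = 1.17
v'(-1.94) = 3.14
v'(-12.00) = -1.46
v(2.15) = 1.09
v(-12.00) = 1.42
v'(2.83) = -0.28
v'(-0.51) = 1.72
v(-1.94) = 1.72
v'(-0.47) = 1.91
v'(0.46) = -1.96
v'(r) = -1.81*(10.08*sin(r)*cos(r)^2 - 4.56*sin(r)*cos(r) - 0.89*sin(r))/(3.36*cos(r)^3 - 2.28*cos(r)^2 - 0.89*cos(r) - 0.92)^2 = (-18.2448*cos(r)^2 + 8.2536*cos(r) + 1.6109)*sin(r)/(-3.36*cos(r)^3 + 2.28*cos(r)^2 + 0.89*cos(r) + 0.92)^2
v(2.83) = 0.36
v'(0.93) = 0.01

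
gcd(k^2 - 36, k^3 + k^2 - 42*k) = k - 6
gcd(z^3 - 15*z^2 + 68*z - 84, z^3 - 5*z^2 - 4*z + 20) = z - 2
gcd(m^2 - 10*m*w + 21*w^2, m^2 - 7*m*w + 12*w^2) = -m + 3*w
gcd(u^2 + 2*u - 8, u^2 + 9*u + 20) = u + 4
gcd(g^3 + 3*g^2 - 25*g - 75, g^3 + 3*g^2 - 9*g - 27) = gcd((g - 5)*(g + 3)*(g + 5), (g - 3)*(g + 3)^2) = g + 3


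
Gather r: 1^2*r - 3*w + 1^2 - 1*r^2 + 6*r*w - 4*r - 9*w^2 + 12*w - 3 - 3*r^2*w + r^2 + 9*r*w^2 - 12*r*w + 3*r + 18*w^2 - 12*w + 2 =-3*r^2*w + r*(9*w^2 - 6*w) + 9*w^2 - 3*w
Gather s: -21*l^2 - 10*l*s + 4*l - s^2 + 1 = -21*l^2 - 10*l*s + 4*l - s^2 + 1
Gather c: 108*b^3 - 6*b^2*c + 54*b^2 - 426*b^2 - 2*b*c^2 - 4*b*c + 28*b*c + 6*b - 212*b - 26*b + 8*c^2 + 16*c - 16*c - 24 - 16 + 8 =108*b^3 - 372*b^2 - 232*b + c^2*(8 - 2*b) + c*(-6*b^2 + 24*b) - 32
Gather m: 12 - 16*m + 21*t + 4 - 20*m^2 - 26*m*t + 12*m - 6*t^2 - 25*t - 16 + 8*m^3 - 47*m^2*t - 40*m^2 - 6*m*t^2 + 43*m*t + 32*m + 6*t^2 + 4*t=8*m^3 + m^2*(-47*t - 60) + m*(-6*t^2 + 17*t + 28)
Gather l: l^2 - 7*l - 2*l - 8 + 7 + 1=l^2 - 9*l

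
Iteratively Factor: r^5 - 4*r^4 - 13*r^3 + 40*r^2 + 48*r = (r)*(r^4 - 4*r^3 - 13*r^2 + 40*r + 48) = r*(r + 3)*(r^3 - 7*r^2 + 8*r + 16) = r*(r - 4)*(r + 3)*(r^2 - 3*r - 4) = r*(r - 4)*(r + 1)*(r + 3)*(r - 4)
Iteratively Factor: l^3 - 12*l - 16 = (l + 2)*(l^2 - 2*l - 8) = (l - 4)*(l + 2)*(l + 2)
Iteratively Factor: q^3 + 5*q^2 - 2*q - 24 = (q + 4)*(q^2 + q - 6) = (q + 3)*(q + 4)*(q - 2)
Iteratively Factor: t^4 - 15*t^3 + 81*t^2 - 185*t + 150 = (t - 3)*(t^3 - 12*t^2 + 45*t - 50) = (t - 5)*(t - 3)*(t^2 - 7*t + 10) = (t - 5)*(t - 3)*(t - 2)*(t - 5)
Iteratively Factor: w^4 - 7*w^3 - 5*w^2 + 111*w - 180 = (w - 3)*(w^3 - 4*w^2 - 17*w + 60) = (w - 3)*(w + 4)*(w^2 - 8*w + 15) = (w - 5)*(w - 3)*(w + 4)*(w - 3)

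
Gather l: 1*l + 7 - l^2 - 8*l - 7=-l^2 - 7*l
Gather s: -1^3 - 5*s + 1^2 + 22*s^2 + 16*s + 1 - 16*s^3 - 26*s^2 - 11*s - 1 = -16*s^3 - 4*s^2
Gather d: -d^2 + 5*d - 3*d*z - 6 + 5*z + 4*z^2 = -d^2 + d*(5 - 3*z) + 4*z^2 + 5*z - 6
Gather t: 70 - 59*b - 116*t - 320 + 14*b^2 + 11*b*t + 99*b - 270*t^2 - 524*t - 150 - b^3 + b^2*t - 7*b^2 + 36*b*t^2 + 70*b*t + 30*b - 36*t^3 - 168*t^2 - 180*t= -b^3 + 7*b^2 + 70*b - 36*t^3 + t^2*(36*b - 438) + t*(b^2 + 81*b - 820) - 400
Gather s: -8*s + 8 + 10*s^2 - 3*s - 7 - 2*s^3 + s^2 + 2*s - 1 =-2*s^3 + 11*s^2 - 9*s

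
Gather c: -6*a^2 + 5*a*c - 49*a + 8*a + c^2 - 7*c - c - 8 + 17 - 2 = -6*a^2 - 41*a + c^2 + c*(5*a - 8) + 7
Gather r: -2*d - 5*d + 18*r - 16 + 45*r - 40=-7*d + 63*r - 56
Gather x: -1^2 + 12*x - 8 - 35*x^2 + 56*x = -35*x^2 + 68*x - 9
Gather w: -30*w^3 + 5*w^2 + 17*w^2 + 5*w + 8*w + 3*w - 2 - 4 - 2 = -30*w^3 + 22*w^2 + 16*w - 8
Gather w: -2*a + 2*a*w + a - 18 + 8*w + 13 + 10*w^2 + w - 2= -a + 10*w^2 + w*(2*a + 9) - 7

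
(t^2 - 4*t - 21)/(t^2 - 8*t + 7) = (t + 3)/(t - 1)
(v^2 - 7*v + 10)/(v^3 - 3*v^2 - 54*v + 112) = (v - 5)/(v^2 - v - 56)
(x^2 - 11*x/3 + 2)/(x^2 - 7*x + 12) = (x - 2/3)/(x - 4)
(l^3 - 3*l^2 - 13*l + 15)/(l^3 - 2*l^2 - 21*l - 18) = (l^2 - 6*l + 5)/(l^2 - 5*l - 6)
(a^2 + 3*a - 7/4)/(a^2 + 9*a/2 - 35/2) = (4*a^2 + 12*a - 7)/(2*(2*a^2 + 9*a - 35))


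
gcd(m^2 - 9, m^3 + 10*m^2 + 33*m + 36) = m + 3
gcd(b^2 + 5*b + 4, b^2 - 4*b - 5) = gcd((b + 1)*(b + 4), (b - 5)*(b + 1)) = b + 1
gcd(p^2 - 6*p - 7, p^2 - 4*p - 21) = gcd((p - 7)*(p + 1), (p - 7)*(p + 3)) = p - 7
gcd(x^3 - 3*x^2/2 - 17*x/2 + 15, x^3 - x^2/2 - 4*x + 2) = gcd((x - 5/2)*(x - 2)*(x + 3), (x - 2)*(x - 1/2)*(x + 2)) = x - 2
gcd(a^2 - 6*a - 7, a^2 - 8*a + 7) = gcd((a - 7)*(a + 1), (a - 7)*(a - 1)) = a - 7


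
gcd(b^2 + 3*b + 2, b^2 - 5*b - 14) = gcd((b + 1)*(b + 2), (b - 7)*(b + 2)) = b + 2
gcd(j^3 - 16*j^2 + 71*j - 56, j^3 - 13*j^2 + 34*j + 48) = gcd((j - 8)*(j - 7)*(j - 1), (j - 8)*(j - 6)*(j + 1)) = j - 8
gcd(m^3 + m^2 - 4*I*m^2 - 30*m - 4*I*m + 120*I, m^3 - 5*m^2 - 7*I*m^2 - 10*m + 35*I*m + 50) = m - 5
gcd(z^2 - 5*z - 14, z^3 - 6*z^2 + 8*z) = 1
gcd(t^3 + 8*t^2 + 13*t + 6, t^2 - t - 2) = t + 1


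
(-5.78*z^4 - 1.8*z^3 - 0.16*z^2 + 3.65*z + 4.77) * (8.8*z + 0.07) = -50.864*z^5 - 16.2446*z^4 - 1.534*z^3 + 32.1088*z^2 + 42.2315*z + 0.3339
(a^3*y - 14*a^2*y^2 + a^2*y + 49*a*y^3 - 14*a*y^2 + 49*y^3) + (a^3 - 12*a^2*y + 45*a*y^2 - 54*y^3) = a^3*y + a^3 - 14*a^2*y^2 - 11*a^2*y + 49*a*y^3 + 31*a*y^2 - 5*y^3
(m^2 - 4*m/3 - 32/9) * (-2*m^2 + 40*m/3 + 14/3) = -2*m^4 + 16*m^3 - 6*m^2 - 1448*m/27 - 448/27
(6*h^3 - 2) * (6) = 36*h^3 - 12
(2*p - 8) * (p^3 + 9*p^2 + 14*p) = 2*p^4 + 10*p^3 - 44*p^2 - 112*p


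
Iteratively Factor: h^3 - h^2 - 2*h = (h)*(h^2 - h - 2) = h*(h - 2)*(h + 1)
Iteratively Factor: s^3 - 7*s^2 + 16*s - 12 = (s - 2)*(s^2 - 5*s + 6) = (s - 2)^2*(s - 3)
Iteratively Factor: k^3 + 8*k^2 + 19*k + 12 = (k + 1)*(k^2 + 7*k + 12) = (k + 1)*(k + 4)*(k + 3)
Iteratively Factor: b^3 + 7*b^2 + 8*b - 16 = (b + 4)*(b^2 + 3*b - 4) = (b + 4)^2*(b - 1)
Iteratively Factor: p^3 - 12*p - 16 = (p + 2)*(p^2 - 2*p - 8) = (p + 2)^2*(p - 4)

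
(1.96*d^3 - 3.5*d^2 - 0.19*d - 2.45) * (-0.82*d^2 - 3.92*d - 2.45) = -1.6072*d^5 - 4.8132*d^4 + 9.0738*d^3 + 11.3288*d^2 + 10.0695*d + 6.0025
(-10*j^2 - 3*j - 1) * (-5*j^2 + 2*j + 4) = 50*j^4 - 5*j^3 - 41*j^2 - 14*j - 4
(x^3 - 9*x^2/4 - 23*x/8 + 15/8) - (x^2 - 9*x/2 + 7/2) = x^3 - 13*x^2/4 + 13*x/8 - 13/8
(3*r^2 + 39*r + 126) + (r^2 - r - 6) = 4*r^2 + 38*r + 120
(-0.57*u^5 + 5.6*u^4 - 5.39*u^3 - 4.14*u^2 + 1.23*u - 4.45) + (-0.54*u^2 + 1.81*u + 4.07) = -0.57*u^5 + 5.6*u^4 - 5.39*u^3 - 4.68*u^2 + 3.04*u - 0.38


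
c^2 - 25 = (c - 5)*(c + 5)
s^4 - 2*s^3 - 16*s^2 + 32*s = s*(s - 4)*(s - 2)*(s + 4)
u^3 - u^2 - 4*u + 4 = (u - 2)*(u - 1)*(u + 2)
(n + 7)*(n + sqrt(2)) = n^2 + sqrt(2)*n + 7*n + 7*sqrt(2)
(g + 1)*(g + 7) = g^2 + 8*g + 7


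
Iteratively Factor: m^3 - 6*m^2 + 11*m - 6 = (m - 1)*(m^2 - 5*m + 6) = (m - 2)*(m - 1)*(m - 3)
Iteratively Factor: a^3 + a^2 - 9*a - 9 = (a + 1)*(a^2 - 9) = (a - 3)*(a + 1)*(a + 3)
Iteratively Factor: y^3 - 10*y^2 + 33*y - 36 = (y - 4)*(y^2 - 6*y + 9) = (y - 4)*(y - 3)*(y - 3)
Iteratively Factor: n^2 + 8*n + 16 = (n + 4)*(n + 4)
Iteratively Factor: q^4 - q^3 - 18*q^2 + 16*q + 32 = (q - 4)*(q^3 + 3*q^2 - 6*q - 8) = (q - 4)*(q - 2)*(q^2 + 5*q + 4) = (q - 4)*(q - 2)*(q + 1)*(q + 4)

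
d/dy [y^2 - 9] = 2*y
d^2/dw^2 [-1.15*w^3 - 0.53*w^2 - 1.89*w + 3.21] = -6.9*w - 1.06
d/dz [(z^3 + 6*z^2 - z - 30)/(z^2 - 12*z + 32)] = (z^4 - 24*z^3 + 25*z^2 + 444*z - 392)/(z^4 - 24*z^3 + 208*z^2 - 768*z + 1024)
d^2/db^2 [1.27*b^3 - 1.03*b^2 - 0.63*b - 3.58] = 7.62*b - 2.06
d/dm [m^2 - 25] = 2*m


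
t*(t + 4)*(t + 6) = t^3 + 10*t^2 + 24*t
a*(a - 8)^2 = a^3 - 16*a^2 + 64*a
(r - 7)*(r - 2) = r^2 - 9*r + 14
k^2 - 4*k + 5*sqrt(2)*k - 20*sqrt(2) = (k - 4)*(k + 5*sqrt(2))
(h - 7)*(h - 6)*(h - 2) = h^3 - 15*h^2 + 68*h - 84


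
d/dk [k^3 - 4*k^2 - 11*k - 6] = 3*k^2 - 8*k - 11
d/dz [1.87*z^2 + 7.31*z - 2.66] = 3.74*z + 7.31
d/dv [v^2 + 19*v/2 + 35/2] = 2*v + 19/2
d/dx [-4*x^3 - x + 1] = -12*x^2 - 1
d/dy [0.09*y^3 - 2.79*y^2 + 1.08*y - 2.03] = 0.27*y^2 - 5.58*y + 1.08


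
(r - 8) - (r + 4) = -12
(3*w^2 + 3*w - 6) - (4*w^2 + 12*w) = -w^2 - 9*w - 6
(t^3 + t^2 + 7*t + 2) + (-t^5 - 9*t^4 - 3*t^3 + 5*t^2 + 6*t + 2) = -t^5 - 9*t^4 - 2*t^3 + 6*t^2 + 13*t + 4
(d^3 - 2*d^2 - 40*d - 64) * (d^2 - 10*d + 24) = d^5 - 12*d^4 + 4*d^3 + 288*d^2 - 320*d - 1536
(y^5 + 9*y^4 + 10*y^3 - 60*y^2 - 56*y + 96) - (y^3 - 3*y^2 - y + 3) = y^5 + 9*y^4 + 9*y^3 - 57*y^2 - 55*y + 93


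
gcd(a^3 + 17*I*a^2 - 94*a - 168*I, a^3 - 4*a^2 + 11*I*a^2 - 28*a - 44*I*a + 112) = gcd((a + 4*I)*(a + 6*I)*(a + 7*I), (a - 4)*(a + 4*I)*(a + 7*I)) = a^2 + 11*I*a - 28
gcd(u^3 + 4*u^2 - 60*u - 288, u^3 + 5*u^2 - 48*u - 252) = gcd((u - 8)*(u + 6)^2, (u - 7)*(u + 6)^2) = u^2 + 12*u + 36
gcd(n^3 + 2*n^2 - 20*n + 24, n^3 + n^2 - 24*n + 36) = n^2 + 4*n - 12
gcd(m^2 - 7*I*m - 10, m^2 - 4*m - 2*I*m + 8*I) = m - 2*I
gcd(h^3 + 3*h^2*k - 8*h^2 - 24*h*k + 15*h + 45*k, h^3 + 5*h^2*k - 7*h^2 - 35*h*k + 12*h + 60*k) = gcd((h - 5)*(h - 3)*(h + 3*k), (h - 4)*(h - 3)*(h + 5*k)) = h - 3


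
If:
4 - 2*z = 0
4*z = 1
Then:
No Solution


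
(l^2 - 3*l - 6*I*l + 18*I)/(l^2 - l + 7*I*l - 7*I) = (l^2 - 3*l - 6*I*l + 18*I)/(l^2 - l + 7*I*l - 7*I)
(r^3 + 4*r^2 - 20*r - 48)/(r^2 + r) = (r^3 + 4*r^2 - 20*r - 48)/(r*(r + 1))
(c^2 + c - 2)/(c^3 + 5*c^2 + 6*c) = (c - 1)/(c*(c + 3))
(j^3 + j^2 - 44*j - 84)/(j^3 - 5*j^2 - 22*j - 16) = (j^2 - j - 42)/(j^2 - 7*j - 8)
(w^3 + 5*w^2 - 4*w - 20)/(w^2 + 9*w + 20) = (w^2 - 4)/(w + 4)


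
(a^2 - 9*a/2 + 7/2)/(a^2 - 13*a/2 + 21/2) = (a - 1)/(a - 3)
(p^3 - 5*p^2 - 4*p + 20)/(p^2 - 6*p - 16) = (p^2 - 7*p + 10)/(p - 8)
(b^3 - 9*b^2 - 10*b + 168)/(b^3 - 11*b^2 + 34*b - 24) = (b^2 - 3*b - 28)/(b^2 - 5*b + 4)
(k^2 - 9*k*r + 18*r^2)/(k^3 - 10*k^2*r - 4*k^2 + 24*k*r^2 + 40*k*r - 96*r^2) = (-k + 3*r)/(-k^2 + 4*k*r + 4*k - 16*r)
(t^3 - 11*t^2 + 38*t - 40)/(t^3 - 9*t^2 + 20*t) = (t - 2)/t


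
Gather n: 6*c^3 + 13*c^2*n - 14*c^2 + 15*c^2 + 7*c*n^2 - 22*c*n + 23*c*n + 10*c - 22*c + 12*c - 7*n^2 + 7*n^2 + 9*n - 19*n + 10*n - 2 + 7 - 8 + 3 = 6*c^3 + c^2 + 7*c*n^2 + n*(13*c^2 + c)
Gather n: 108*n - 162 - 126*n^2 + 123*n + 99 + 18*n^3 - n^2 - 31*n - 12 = 18*n^3 - 127*n^2 + 200*n - 75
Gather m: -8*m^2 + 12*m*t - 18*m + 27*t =-8*m^2 + m*(12*t - 18) + 27*t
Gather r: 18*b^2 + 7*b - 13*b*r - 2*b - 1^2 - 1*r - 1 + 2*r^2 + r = 18*b^2 - 13*b*r + 5*b + 2*r^2 - 2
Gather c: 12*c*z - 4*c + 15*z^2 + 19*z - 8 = c*(12*z - 4) + 15*z^2 + 19*z - 8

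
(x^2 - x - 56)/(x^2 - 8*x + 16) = (x^2 - x - 56)/(x^2 - 8*x + 16)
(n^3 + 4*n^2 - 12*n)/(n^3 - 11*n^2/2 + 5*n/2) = 2*(n^2 + 4*n - 12)/(2*n^2 - 11*n + 5)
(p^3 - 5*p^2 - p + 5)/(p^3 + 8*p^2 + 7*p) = (p^2 - 6*p + 5)/(p*(p + 7))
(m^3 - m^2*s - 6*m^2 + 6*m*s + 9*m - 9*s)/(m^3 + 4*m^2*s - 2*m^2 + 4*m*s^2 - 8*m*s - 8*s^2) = (m^3 - m^2*s - 6*m^2 + 6*m*s + 9*m - 9*s)/(m^3 + 4*m^2*s - 2*m^2 + 4*m*s^2 - 8*m*s - 8*s^2)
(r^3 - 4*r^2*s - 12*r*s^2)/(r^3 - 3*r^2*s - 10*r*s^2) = (r - 6*s)/(r - 5*s)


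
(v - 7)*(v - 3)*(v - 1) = v^3 - 11*v^2 + 31*v - 21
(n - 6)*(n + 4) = n^2 - 2*n - 24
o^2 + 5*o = o*(o + 5)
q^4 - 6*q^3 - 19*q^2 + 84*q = q*(q - 7)*(q - 3)*(q + 4)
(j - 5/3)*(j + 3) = j^2 + 4*j/3 - 5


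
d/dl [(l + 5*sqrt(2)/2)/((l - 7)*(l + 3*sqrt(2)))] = (2*(l - 7)*(l + 3*sqrt(2)) - (l - 7)*(2*l + 5*sqrt(2)) - (l + 3*sqrt(2))*(2*l + 5*sqrt(2)))/(2*(l - 7)^2*(l + 3*sqrt(2))^2)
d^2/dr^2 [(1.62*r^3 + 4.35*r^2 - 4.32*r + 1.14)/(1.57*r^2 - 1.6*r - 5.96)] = (-3.5527136788005e-15*r^5 + 1.4210854715202e-14*r^4 + 39.169392*r^3 + 353.772756*r^2 + 85.5492479999999*r + 418.600176)/(3.869893*r^6 - 11.83152*r^5 - 32.014812*r^4 + 85.73312*r^3 + 121.533936*r^2 - 170.50368*r - 211.708736)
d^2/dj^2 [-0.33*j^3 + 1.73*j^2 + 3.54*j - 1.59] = 3.46 - 1.98*j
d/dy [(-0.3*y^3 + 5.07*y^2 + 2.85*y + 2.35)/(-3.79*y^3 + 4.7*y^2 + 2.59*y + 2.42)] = (-4.44089209850063e-16*y^5 + 17.8053*y^4 + 20.049*y^3 + 24.2778*y^2 + 2.4488*y + 0.8105)/(14.3641*y^6 - 35.626*y^5 + 2.45780000000001*y^4 + 6.0024*y^3 + 29.4561*y^2 + 12.5356*y + 5.8564)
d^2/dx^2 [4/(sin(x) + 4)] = 4*(4*sin(x) + cos(x)^2 + 1)/(sin(x) + 4)^3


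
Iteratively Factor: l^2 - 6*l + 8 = (l - 4)*(l - 2)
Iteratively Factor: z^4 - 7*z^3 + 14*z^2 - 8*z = (z - 2)*(z^3 - 5*z^2 + 4*z) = (z - 4)*(z - 2)*(z^2 - z) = (z - 4)*(z - 2)*(z - 1)*(z)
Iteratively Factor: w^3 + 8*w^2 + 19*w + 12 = (w + 1)*(w^2 + 7*w + 12) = (w + 1)*(w + 4)*(w + 3)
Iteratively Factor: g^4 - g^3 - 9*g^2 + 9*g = (g + 3)*(g^3 - 4*g^2 + 3*g) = (g - 3)*(g + 3)*(g^2 - g) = (g - 3)*(g - 1)*(g + 3)*(g)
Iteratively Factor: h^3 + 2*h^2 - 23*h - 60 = (h + 3)*(h^2 - h - 20) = (h + 3)*(h + 4)*(h - 5)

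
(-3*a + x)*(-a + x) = 3*a^2 - 4*a*x + x^2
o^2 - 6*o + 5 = (o - 5)*(o - 1)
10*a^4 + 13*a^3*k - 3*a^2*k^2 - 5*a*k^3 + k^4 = (-5*a + k)*(-2*a + k)*(a + k)^2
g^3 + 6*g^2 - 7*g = g*(g - 1)*(g + 7)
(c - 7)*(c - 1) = c^2 - 8*c + 7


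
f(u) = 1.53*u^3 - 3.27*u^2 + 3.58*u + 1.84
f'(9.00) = 316.51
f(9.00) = 884.56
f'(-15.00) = 1134.43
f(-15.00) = -5951.36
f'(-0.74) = 10.93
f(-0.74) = -3.22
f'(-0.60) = 9.16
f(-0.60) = -1.82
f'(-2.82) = 58.52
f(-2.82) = -68.57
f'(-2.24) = 41.26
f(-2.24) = -39.78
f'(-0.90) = 13.18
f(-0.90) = -5.15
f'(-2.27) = 42.08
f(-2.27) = -41.03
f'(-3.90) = 98.90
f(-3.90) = -152.62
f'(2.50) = 15.92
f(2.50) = 14.26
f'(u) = 4.59*u^2 - 6.54*u + 3.58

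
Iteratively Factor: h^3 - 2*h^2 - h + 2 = (h - 1)*(h^2 - h - 2) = (h - 2)*(h - 1)*(h + 1)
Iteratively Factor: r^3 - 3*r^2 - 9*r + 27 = (r + 3)*(r^2 - 6*r + 9) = (r - 3)*(r + 3)*(r - 3)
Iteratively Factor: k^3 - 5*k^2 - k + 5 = (k - 5)*(k^2 - 1) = (k - 5)*(k - 1)*(k + 1)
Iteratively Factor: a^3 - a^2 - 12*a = (a + 3)*(a^2 - 4*a) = (a - 4)*(a + 3)*(a)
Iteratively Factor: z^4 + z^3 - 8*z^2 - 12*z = (z)*(z^3 + z^2 - 8*z - 12) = z*(z + 2)*(z^2 - z - 6) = z*(z + 2)^2*(z - 3)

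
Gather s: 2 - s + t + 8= -s + t + 10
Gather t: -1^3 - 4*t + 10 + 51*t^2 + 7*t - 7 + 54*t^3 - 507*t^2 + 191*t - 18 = 54*t^3 - 456*t^2 + 194*t - 16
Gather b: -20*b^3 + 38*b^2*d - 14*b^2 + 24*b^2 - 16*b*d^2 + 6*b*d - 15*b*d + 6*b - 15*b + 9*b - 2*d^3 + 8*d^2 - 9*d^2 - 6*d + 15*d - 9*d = -20*b^3 + b^2*(38*d + 10) + b*(-16*d^2 - 9*d) - 2*d^3 - d^2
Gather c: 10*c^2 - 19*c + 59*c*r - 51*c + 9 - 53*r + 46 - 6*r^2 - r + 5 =10*c^2 + c*(59*r - 70) - 6*r^2 - 54*r + 60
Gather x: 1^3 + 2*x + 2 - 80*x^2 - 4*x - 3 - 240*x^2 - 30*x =-320*x^2 - 32*x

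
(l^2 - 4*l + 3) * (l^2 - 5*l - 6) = l^4 - 9*l^3 + 17*l^2 + 9*l - 18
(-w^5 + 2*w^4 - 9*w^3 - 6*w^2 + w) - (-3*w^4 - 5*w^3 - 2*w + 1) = -w^5 + 5*w^4 - 4*w^3 - 6*w^2 + 3*w - 1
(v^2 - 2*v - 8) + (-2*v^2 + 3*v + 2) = -v^2 + v - 6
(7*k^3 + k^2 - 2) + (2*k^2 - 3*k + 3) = 7*k^3 + 3*k^2 - 3*k + 1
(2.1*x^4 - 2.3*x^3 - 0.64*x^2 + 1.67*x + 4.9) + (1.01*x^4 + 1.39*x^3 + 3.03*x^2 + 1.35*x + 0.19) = 3.11*x^4 - 0.91*x^3 + 2.39*x^2 + 3.02*x + 5.09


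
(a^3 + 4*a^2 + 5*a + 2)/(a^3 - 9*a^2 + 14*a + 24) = (a^2 + 3*a + 2)/(a^2 - 10*a + 24)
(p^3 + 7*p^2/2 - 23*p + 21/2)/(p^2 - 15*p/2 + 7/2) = (p^2 + 4*p - 21)/(p - 7)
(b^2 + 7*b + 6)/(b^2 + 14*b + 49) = (b^2 + 7*b + 6)/(b^2 + 14*b + 49)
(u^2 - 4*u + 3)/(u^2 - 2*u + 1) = (u - 3)/(u - 1)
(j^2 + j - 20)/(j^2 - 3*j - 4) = (j + 5)/(j + 1)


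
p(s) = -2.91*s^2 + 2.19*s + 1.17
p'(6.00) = -32.73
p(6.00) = -90.45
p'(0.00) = 2.19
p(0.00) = 1.17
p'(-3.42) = 22.09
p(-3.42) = -40.36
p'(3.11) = -15.91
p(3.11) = -20.16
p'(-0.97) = 7.84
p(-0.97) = -3.69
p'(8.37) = -46.52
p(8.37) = -184.37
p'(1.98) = -9.33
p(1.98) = -5.90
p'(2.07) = -9.86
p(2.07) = -6.77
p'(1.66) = -7.47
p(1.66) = -3.21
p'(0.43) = -0.31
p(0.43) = 1.57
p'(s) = 2.19 - 5.82*s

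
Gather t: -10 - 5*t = -5*t - 10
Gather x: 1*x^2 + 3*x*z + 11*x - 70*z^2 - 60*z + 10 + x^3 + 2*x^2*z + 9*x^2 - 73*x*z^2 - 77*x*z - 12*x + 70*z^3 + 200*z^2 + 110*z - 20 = x^3 + x^2*(2*z + 10) + x*(-73*z^2 - 74*z - 1) + 70*z^3 + 130*z^2 + 50*z - 10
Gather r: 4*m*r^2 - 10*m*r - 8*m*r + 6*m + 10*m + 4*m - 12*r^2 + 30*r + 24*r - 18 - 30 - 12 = 20*m + r^2*(4*m - 12) + r*(54 - 18*m) - 60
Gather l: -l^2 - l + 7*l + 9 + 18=-l^2 + 6*l + 27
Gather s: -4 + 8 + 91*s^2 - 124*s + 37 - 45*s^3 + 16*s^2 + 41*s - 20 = -45*s^3 + 107*s^2 - 83*s + 21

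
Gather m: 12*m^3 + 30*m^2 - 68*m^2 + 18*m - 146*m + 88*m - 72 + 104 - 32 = 12*m^3 - 38*m^2 - 40*m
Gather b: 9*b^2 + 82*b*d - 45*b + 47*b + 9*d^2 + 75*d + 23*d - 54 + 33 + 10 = 9*b^2 + b*(82*d + 2) + 9*d^2 + 98*d - 11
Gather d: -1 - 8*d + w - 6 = -8*d + w - 7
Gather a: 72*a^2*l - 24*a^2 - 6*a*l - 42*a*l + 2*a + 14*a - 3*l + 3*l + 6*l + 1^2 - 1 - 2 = a^2*(72*l - 24) + a*(16 - 48*l) + 6*l - 2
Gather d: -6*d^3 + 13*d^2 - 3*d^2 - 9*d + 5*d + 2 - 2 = -6*d^3 + 10*d^2 - 4*d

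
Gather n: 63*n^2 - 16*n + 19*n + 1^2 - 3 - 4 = 63*n^2 + 3*n - 6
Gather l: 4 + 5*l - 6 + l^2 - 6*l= l^2 - l - 2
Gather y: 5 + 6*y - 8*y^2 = -8*y^2 + 6*y + 5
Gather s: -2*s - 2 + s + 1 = -s - 1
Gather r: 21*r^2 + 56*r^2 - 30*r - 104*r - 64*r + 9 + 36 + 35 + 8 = 77*r^2 - 198*r + 88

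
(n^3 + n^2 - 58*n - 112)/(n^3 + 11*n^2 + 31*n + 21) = (n^2 - 6*n - 16)/(n^2 + 4*n + 3)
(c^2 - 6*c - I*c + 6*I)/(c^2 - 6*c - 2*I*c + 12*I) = (c - I)/(c - 2*I)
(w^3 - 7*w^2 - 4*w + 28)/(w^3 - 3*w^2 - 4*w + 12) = (w - 7)/(w - 3)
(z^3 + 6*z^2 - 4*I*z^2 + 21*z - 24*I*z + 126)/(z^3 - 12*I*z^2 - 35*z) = (z^2 + 3*z*(2 + I) + 18*I)/(z*(z - 5*I))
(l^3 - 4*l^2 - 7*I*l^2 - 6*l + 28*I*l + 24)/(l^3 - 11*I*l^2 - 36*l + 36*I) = (l^2 - l*(4 + I) + 4*I)/(l^2 - 5*I*l - 6)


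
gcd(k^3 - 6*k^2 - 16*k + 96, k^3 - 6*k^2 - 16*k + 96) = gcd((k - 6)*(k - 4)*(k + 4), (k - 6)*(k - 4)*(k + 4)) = k^3 - 6*k^2 - 16*k + 96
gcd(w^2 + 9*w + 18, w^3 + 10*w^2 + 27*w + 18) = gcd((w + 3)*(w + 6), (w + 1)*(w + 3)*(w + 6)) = w^2 + 9*w + 18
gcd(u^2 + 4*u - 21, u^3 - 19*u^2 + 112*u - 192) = u - 3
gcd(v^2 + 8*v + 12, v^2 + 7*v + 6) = v + 6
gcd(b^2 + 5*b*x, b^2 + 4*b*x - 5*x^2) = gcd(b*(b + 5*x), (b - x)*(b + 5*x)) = b + 5*x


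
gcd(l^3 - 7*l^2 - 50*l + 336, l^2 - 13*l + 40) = l - 8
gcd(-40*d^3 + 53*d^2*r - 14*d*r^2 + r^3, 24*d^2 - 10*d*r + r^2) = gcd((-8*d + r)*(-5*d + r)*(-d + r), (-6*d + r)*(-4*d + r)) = 1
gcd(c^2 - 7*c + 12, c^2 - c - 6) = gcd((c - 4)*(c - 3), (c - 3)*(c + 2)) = c - 3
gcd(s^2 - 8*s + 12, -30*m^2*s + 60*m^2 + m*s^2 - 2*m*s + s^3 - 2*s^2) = s - 2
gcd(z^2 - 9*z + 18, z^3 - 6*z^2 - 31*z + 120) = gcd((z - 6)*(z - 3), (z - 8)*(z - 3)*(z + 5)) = z - 3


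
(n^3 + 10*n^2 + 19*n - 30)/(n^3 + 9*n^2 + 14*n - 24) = (n + 5)/(n + 4)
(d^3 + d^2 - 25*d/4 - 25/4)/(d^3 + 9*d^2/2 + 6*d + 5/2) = (d - 5/2)/(d + 1)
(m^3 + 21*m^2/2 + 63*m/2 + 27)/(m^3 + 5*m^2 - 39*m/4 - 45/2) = 2*(m + 3)/(2*m - 5)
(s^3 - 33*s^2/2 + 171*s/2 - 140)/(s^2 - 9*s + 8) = (2*s^2 - 17*s + 35)/(2*(s - 1))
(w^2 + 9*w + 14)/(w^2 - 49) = (w + 2)/(w - 7)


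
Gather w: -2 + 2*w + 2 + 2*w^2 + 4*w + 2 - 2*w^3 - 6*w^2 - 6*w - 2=-2*w^3 - 4*w^2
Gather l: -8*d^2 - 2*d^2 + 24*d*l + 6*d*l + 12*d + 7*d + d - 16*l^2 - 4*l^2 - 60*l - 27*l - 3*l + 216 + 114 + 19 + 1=-10*d^2 + 20*d - 20*l^2 + l*(30*d - 90) + 350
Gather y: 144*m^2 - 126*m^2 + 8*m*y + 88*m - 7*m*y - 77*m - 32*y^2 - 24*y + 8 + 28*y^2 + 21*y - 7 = 18*m^2 + 11*m - 4*y^2 + y*(m - 3) + 1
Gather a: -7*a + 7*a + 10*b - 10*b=0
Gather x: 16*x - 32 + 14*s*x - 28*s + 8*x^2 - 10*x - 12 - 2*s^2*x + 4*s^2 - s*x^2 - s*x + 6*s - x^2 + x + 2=4*s^2 - 22*s + x^2*(7 - s) + x*(-2*s^2 + 13*s + 7) - 42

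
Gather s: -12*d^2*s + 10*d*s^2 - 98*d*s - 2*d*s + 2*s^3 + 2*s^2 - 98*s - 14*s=2*s^3 + s^2*(10*d + 2) + s*(-12*d^2 - 100*d - 112)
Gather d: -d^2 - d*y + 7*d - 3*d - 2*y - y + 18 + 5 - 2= -d^2 + d*(4 - y) - 3*y + 21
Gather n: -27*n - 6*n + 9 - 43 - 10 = -33*n - 44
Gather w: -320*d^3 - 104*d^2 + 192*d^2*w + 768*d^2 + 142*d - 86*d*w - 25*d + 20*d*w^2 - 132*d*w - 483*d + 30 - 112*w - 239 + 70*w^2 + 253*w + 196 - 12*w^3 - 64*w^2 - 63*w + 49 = -320*d^3 + 664*d^2 - 366*d - 12*w^3 + w^2*(20*d + 6) + w*(192*d^2 - 218*d + 78) + 36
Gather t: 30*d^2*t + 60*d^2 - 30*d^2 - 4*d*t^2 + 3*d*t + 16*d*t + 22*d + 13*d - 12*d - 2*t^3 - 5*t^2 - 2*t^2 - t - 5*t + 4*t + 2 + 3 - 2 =30*d^2 + 23*d - 2*t^3 + t^2*(-4*d - 7) + t*(30*d^2 + 19*d - 2) + 3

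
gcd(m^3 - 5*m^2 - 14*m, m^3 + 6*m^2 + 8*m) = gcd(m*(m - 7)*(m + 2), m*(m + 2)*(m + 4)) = m^2 + 2*m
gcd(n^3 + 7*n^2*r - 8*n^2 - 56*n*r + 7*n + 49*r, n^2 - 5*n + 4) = n - 1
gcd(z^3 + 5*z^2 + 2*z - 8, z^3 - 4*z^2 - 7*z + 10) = z^2 + z - 2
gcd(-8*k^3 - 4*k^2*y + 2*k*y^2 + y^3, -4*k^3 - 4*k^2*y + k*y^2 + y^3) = -4*k^2 + y^2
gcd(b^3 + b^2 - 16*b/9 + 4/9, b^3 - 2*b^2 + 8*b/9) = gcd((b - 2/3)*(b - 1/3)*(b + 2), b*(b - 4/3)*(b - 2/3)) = b - 2/3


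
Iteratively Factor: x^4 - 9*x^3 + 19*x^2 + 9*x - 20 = (x + 1)*(x^3 - 10*x^2 + 29*x - 20) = (x - 5)*(x + 1)*(x^2 - 5*x + 4) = (x - 5)*(x - 4)*(x + 1)*(x - 1)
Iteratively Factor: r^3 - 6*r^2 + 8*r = (r)*(r^2 - 6*r + 8) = r*(r - 2)*(r - 4)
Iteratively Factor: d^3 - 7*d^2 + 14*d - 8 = (d - 1)*(d^2 - 6*d + 8) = (d - 4)*(d - 1)*(d - 2)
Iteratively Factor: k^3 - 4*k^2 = (k)*(k^2 - 4*k) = k^2*(k - 4)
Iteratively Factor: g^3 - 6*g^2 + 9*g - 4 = (g - 1)*(g^2 - 5*g + 4) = (g - 4)*(g - 1)*(g - 1)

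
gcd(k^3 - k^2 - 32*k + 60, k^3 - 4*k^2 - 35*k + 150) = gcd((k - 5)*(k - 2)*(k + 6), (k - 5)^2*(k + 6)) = k^2 + k - 30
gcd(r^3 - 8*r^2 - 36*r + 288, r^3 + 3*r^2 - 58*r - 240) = r^2 - 2*r - 48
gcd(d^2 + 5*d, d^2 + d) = d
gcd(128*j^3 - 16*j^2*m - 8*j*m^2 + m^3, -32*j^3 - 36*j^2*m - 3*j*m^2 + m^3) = 32*j^2 + 4*j*m - m^2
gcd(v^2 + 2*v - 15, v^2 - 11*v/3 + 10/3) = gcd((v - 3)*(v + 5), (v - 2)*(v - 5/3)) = 1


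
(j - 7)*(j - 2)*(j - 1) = j^3 - 10*j^2 + 23*j - 14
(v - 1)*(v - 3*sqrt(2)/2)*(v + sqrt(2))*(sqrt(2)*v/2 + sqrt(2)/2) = sqrt(2)*v^4/2 - v^3/2 - 2*sqrt(2)*v^2 + v/2 + 3*sqrt(2)/2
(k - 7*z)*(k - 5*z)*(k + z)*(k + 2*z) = k^4 - 9*k^3*z + k^2*z^2 + 81*k*z^3 + 70*z^4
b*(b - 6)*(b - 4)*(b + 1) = b^4 - 9*b^3 + 14*b^2 + 24*b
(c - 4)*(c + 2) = c^2 - 2*c - 8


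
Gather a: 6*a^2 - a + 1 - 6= 6*a^2 - a - 5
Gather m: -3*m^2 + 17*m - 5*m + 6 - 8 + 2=-3*m^2 + 12*m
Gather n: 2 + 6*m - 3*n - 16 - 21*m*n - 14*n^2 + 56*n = 6*m - 14*n^2 + n*(53 - 21*m) - 14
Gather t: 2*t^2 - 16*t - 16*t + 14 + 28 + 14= 2*t^2 - 32*t + 56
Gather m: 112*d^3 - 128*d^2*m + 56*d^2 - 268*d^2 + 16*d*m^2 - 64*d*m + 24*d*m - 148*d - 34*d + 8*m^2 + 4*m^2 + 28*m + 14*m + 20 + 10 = 112*d^3 - 212*d^2 - 182*d + m^2*(16*d + 12) + m*(-128*d^2 - 40*d + 42) + 30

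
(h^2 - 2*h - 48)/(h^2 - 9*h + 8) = (h + 6)/(h - 1)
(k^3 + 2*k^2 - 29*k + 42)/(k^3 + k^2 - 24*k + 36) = (k + 7)/(k + 6)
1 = 1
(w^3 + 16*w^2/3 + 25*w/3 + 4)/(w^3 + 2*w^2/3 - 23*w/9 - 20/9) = 3*(w + 3)/(3*w - 5)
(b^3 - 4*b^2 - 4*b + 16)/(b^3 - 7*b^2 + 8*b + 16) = (b^2 - 4)/(b^2 - 3*b - 4)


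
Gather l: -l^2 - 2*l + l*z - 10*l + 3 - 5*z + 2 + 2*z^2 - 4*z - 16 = -l^2 + l*(z - 12) + 2*z^2 - 9*z - 11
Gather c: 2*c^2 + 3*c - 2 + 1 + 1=2*c^2 + 3*c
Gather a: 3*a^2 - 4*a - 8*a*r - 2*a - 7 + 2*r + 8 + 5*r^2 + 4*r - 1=3*a^2 + a*(-8*r - 6) + 5*r^2 + 6*r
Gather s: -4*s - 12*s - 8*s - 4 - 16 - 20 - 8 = -24*s - 48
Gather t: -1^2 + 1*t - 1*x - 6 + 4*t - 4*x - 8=5*t - 5*x - 15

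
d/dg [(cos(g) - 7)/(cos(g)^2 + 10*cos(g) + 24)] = (cos(g)^2 - 14*cos(g) - 94)*sin(g)/(cos(g)^2 + 10*cos(g) + 24)^2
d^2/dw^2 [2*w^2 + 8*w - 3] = 4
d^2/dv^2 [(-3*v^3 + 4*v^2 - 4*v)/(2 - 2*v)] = 3*v*(v^2 - 3*v + 3)/(v^3 - 3*v^2 + 3*v - 1)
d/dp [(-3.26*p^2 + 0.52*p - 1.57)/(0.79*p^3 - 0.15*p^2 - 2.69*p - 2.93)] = (2.5754*p^4 - 0.8216*p^3 + 12.5683*p^2 + 18.6326*p - 5.7469)/(0.6241*p^6 - 0.237*p^5 - 4.2277*p^4 - 3.8224*p^3 + 8.1151*p^2 + 15.7634*p + 8.5849)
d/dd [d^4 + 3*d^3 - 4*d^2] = d*(4*d^2 + 9*d - 8)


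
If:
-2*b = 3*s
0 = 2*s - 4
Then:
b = -3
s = 2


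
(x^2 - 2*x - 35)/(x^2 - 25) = (x - 7)/(x - 5)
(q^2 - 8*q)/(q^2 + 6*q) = (q - 8)/(q + 6)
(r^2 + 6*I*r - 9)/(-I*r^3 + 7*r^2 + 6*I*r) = (r^2 + 6*I*r - 9)/(r*(-I*r^2 + 7*r + 6*I))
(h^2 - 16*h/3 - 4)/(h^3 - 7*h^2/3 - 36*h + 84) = (3*h + 2)/(3*h^2 + 11*h - 42)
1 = 1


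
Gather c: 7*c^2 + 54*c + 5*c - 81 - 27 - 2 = 7*c^2 + 59*c - 110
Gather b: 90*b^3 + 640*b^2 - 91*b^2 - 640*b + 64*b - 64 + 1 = 90*b^3 + 549*b^2 - 576*b - 63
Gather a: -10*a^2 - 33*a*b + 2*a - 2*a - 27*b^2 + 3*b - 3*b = -10*a^2 - 33*a*b - 27*b^2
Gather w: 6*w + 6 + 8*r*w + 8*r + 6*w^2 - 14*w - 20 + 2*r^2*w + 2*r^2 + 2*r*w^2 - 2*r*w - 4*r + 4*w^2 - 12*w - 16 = 2*r^2 + 4*r + w^2*(2*r + 10) + w*(2*r^2 + 6*r - 20) - 30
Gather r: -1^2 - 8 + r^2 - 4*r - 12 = r^2 - 4*r - 21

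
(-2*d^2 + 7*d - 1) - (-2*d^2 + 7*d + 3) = -4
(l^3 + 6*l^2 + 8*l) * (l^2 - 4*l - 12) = l^5 + 2*l^4 - 28*l^3 - 104*l^2 - 96*l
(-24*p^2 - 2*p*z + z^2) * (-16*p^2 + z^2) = 384*p^4 + 32*p^3*z - 40*p^2*z^2 - 2*p*z^3 + z^4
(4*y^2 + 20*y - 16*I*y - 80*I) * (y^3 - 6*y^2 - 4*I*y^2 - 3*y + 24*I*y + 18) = 4*y^5 - 4*y^4 - 32*I*y^4 - 196*y^3 + 32*I*y^3 + 76*y^2 + 1008*I*y^2 + 2280*y - 48*I*y - 1440*I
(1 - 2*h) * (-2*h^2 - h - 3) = 4*h^3 + 5*h - 3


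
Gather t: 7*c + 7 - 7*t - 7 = 7*c - 7*t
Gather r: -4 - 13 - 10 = -27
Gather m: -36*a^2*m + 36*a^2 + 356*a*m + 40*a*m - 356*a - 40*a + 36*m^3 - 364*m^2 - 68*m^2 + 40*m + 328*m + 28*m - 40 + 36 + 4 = 36*a^2 - 396*a + 36*m^3 - 432*m^2 + m*(-36*a^2 + 396*a + 396)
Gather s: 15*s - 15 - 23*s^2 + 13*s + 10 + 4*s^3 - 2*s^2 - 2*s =4*s^3 - 25*s^2 + 26*s - 5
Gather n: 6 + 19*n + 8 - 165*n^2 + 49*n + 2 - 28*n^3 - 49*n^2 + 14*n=-28*n^3 - 214*n^2 + 82*n + 16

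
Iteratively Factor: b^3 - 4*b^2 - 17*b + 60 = (b - 3)*(b^2 - b - 20) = (b - 3)*(b + 4)*(b - 5)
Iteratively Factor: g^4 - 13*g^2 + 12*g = (g + 4)*(g^3 - 4*g^2 + 3*g) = (g - 3)*(g + 4)*(g^2 - g) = g*(g - 3)*(g + 4)*(g - 1)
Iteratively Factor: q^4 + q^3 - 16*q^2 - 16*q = (q)*(q^3 + q^2 - 16*q - 16) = q*(q + 1)*(q^2 - 16) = q*(q + 1)*(q + 4)*(q - 4)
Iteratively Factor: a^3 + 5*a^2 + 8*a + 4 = (a + 2)*(a^2 + 3*a + 2) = (a + 2)^2*(a + 1)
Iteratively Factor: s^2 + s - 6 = (s - 2)*(s + 3)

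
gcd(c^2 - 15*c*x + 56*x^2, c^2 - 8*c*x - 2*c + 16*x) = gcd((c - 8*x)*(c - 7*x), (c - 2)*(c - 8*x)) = -c + 8*x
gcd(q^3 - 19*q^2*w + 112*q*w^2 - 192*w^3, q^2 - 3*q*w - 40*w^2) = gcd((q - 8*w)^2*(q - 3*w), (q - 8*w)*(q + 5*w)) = q - 8*w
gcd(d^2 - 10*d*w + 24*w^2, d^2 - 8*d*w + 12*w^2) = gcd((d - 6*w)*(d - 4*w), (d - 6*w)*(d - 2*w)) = -d + 6*w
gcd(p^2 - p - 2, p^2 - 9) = 1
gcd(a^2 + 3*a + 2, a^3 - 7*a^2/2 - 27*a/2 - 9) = a + 1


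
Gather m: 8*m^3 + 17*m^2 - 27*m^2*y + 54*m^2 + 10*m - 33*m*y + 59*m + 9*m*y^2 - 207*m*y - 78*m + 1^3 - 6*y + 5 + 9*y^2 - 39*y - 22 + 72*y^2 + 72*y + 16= 8*m^3 + m^2*(71 - 27*y) + m*(9*y^2 - 240*y - 9) + 81*y^2 + 27*y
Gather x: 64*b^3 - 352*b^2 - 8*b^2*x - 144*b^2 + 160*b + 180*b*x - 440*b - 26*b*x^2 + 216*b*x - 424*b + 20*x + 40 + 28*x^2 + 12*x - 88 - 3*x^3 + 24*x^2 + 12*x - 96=64*b^3 - 496*b^2 - 704*b - 3*x^3 + x^2*(52 - 26*b) + x*(-8*b^2 + 396*b + 44) - 144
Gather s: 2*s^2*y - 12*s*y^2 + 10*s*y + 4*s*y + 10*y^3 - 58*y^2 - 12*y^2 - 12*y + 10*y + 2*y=2*s^2*y + s*(-12*y^2 + 14*y) + 10*y^3 - 70*y^2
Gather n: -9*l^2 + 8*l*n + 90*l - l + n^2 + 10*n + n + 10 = -9*l^2 + 89*l + n^2 + n*(8*l + 11) + 10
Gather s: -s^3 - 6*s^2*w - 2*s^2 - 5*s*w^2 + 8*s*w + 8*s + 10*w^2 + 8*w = -s^3 + s^2*(-6*w - 2) + s*(-5*w^2 + 8*w + 8) + 10*w^2 + 8*w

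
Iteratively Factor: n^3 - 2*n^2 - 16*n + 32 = (n + 4)*(n^2 - 6*n + 8) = (n - 2)*(n + 4)*(n - 4)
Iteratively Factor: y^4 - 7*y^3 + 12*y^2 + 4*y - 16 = (y - 2)*(y^3 - 5*y^2 + 2*y + 8) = (y - 2)*(y + 1)*(y^2 - 6*y + 8) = (y - 4)*(y - 2)*(y + 1)*(y - 2)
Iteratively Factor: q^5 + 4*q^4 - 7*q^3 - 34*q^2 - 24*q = (q - 3)*(q^4 + 7*q^3 + 14*q^2 + 8*q) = (q - 3)*(q + 4)*(q^3 + 3*q^2 + 2*q) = q*(q - 3)*(q + 4)*(q^2 + 3*q + 2) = q*(q - 3)*(q + 1)*(q + 4)*(q + 2)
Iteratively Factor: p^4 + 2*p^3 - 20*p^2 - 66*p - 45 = (p + 1)*(p^3 + p^2 - 21*p - 45) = (p + 1)*(p + 3)*(p^2 - 2*p - 15) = (p - 5)*(p + 1)*(p + 3)*(p + 3)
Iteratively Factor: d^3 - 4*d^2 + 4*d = (d - 2)*(d^2 - 2*d) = (d - 2)^2*(d)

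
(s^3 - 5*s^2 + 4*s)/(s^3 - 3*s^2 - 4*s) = (s - 1)/(s + 1)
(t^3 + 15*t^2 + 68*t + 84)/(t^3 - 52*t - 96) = (t + 7)/(t - 8)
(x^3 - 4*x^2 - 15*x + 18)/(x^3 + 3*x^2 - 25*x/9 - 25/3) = 9*(x^2 - 7*x + 6)/(9*x^2 - 25)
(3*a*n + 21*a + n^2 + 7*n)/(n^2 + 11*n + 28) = (3*a + n)/(n + 4)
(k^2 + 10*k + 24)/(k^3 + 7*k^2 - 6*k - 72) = 1/(k - 3)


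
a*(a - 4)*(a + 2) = a^3 - 2*a^2 - 8*a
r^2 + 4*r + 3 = (r + 1)*(r + 3)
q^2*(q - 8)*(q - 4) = q^4 - 12*q^3 + 32*q^2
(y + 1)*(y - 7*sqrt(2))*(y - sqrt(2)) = y^3 - 8*sqrt(2)*y^2 + y^2 - 8*sqrt(2)*y + 14*y + 14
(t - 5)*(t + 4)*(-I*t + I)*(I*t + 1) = t^4 - 2*t^3 - I*t^3 - 19*t^2 + 2*I*t^2 + 20*t + 19*I*t - 20*I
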